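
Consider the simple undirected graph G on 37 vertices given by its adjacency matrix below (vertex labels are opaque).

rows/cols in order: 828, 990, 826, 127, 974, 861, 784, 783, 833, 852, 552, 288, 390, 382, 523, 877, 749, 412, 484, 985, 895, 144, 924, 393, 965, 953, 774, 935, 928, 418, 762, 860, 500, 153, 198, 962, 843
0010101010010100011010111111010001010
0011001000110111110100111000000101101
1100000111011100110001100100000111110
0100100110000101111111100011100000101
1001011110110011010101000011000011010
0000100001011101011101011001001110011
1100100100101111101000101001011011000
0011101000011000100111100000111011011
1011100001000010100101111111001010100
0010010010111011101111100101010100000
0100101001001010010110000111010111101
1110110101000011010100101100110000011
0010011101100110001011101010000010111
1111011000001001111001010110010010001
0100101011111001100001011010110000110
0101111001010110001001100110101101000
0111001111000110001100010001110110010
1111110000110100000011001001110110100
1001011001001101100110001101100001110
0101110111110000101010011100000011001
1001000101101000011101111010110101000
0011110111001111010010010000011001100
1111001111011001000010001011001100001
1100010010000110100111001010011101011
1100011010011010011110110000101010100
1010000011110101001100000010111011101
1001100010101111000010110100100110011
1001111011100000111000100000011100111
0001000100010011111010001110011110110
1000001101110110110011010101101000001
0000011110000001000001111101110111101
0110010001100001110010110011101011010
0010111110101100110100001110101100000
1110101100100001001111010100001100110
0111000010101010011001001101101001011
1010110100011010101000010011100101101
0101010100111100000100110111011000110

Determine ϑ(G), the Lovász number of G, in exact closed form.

sqrt(37)

Vertex 412 has 18 neighbors: 828, 990, 826, 127, 974, 861, 552, 288, 382, 895, 144, 965, 935, 928, 418, 860, 500, 198.
deg(990) = 18; N(990) = {826, 127, 784, 552, 288, 382, 523, 877, 749, 412, 985, 924, 393, 965, 860, 153, 198, 843}.
Vertex 860 has 18 neighbors: 990, 826, 861, 852, 552, 877, 749, 412, 895, 924, 393, 774, 935, 928, 762, 500, 153, 962.
N(935) = {828, 127, 974, 861, 784, 833, 852, 552, 749, 412, 484, 924, 418, 762, 860, 198, 962, 843}, |N(935)| = 18.
Regular of degree 18 on 37 vertices: Paley(37): SR with (k,λ,μ)=(18,8,9).
The 3 distinct eigenvalues: [18.0, 2.54138, -3.54138].
Lovász: ϑ = −37(-sqrt(37)/2 - 1/2)/(18+-(-sqrt(37)/2 - 1/2)) = sqrt(37).
= 6.082762530… (decimal).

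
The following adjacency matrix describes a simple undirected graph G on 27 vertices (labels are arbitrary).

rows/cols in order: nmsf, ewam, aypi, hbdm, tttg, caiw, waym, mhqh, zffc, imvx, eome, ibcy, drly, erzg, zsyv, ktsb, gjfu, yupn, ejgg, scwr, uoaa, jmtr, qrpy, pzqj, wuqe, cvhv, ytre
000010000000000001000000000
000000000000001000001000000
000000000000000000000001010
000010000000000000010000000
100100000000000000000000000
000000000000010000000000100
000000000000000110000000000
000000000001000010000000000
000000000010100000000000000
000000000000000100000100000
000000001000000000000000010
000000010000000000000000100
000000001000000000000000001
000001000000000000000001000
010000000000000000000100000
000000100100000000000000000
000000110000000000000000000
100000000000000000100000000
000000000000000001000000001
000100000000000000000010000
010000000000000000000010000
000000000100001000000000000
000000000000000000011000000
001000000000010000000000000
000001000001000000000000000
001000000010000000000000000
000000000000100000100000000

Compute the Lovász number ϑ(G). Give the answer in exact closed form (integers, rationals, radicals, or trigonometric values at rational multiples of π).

Vertex ytre has 2 neighbors: drly, ejgg.
N(eome) = {zffc, cvhv}, |N(eome)| = 2.
Vertex ibcy has 2 neighbors: mhqh, wuqe.
deg(drly) = 2; N(drly) = {zffc, ytre}.
Every vertex has degree 2 (N=27); this is C_{27}, the 27-cycle.
The 14 distinct eigenvalues: [2.0, 1.94609, 1.78727, 1.53209, 1.19432, 0.79216, 0.3473, -0.11629, -0.57361, -1.0, -1.37248, -1.67098, -1.87939, -1.98648].
Lovász: ϑ = −27(-2*cos(pi/27))/(2+-(-1)*2*cos(pi/27)) = 27*cos(pi/27)/(cos(pi/27) + 1).
Numerically 13.45420.
Check 13 ≤ 27*cos(pi/27)/(cos(pi/27) + 1) ≤ 14: both strict.

27*cos(pi/27)/(cos(pi/27) + 1)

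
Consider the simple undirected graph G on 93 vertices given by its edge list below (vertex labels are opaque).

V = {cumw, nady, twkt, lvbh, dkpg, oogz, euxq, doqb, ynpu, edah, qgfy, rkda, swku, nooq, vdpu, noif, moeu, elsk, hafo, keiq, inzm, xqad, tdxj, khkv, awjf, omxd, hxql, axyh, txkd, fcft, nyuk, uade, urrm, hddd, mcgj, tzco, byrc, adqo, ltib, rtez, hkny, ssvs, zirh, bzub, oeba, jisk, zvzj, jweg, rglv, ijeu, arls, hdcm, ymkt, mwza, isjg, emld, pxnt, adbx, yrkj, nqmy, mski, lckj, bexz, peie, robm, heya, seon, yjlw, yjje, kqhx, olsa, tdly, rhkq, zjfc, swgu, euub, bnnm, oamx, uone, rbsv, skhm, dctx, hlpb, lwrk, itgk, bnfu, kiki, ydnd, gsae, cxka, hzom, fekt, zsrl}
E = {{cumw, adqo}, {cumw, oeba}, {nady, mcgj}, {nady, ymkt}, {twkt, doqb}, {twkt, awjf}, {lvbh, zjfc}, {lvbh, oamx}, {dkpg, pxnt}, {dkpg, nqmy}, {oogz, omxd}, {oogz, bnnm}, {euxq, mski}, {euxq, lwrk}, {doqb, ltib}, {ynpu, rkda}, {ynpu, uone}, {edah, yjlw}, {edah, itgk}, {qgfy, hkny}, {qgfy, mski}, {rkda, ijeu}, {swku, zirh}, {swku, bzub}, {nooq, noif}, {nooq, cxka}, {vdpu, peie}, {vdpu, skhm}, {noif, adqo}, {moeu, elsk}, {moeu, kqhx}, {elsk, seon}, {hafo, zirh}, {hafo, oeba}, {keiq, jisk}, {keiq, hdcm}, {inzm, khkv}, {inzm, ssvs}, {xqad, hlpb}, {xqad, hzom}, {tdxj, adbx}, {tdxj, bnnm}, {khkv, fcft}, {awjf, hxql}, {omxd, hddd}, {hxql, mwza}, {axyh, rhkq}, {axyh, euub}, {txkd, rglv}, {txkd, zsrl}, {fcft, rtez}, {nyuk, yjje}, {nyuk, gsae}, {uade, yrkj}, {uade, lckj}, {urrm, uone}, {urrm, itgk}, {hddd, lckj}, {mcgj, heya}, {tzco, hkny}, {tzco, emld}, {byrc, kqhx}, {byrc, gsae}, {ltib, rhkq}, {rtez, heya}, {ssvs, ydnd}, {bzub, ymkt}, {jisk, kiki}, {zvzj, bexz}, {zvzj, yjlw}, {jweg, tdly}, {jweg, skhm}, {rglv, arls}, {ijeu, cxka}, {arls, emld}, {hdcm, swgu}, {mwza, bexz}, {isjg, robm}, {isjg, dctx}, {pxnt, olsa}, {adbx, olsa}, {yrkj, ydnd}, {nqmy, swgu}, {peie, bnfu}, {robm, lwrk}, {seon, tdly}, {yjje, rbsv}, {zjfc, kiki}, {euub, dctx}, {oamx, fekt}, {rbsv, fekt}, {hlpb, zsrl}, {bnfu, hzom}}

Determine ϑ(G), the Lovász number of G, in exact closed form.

93*cos(pi/93)/(cos(pi/93) + 1)

deg(lvbh) = 2; N(lvbh) = {zjfc, oamx}.
deg(robm) = 2; N(robm) = {isjg, lwrk}.
deg(doqb) = 2; N(doqb) = {twkt, ltib}.
N(khkv) = {inzm, fcft}, |N(khkv)| = 2.
deg(v) = 2 for all v (|V|=93); a single 93-cycle (edge-transitive).
Distinct eigenvalues (to 5 d.p.): [2.0, 1.99544, 1.98177, 1.95906, 1.92741, 1.88697, 1.83792, 1.78048, 1.71491, 1.64153, 1.56065, 1.47265, 1.37793, 1.27693, 1.1701, 1.05793, 0.94093, 0.81964, 0.69461, 0.56641, 0.43563, 0.30286, 0.1687, 0.03378, -0.1013, -0.23591, -0.36945, -0.50131, -0.63087, -0.75756, -0.88079, -1.0, -1.11465, -1.22421, -1.32819, -1.42611, -1.51752, -1.602, -1.67918, -1.74869, -1.81023, -1.86351, -1.90828, -1.94434, -1.97154, -1.98974, -1.99886].
Lovász: ϑ = −93(-2*cos(pi/93))/(2+-(-1)*2*cos(pi/93)) = 93*cos(pi/93)/(cos(pi/93) + 1).
≈ 46.48673 (to 5 d.p.).
46 ≤ 93*cos(pi/93)/(cos(pi/93) + 1) ≤ 47: both strict.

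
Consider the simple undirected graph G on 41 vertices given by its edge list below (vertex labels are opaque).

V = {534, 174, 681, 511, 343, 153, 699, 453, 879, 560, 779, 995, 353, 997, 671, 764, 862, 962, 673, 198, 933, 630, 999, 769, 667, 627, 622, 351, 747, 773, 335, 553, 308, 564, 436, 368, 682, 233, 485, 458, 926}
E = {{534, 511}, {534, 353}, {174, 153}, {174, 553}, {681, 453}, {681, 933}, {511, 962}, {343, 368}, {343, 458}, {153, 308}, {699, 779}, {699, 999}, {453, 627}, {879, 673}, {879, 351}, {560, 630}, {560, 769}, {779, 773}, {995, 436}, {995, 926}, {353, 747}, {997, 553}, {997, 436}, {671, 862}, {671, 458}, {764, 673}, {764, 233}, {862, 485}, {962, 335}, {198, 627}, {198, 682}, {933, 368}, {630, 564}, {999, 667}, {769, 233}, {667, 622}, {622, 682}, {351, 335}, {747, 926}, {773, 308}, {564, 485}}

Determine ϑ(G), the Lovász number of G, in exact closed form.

deg(999) = 2; N(999) = {699, 667}.
Vertex 997 has 2 neighbors: 553, 436.
Vertex 353 has 2 neighbors: 534, 747.
Vertex 862 has 2 neighbors: 671, 485.
41-vertex 2-regular graph: a single 41-cycle (edge-transitive).
A has 21 distinct eigenvalues ≈ [2.0, 1.97656, 1.90679, 1.79233, 1.63586, 1.44104, 1.21245, 0.95544, 0.67603, 0.38078, 0.07661, -0.22937, -0.52996, -0.81814, -1.08714, -1.33065, -1.54298, -1.71914, -1.855, -1.94739, -1.99413].
Lovász: ϑ = −41(-2*cos(pi/41))/(2+-(-1)*2*cos(pi/41)) = 41*cos(pi/41)/(cos(pi/41) + 1).
≈ 20.4698803 (to 7 d.p.).
20 ≤ 41*cos(pi/41)/(cos(pi/41) + 1) ≤ 21: both strict.

41*cos(pi/41)/(cos(pi/41) + 1)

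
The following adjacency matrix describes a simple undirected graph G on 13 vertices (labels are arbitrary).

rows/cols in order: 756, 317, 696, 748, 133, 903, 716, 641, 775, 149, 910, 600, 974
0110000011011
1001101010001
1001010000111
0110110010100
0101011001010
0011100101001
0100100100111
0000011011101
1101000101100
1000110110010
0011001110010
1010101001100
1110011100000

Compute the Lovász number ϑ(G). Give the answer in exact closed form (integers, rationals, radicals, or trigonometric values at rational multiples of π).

Vertex 149 has 6 neighbors: 756, 133, 903, 641, 775, 600.
N(775) = {756, 317, 748, 641, 149, 910}, |N(775)| = 6.
Vertex 910 has 6 neighbors: 696, 748, 716, 641, 775, 600.
N(716) = {317, 133, 641, 910, 600, 974}, |N(716)| = 6.
Every vertex has degree 6 (N=13); Paley(13): SR with (k,λ,μ)=(6,2,3).
The 3 distinct eigenvalues: [6.0, 1.302776, -2.302776].
ϑ = −N·λ_min/(λ_max−λ_min) = −13·(-sqrt(13)/2 - 1/2)/(6−(-sqrt(13)/2 - 1/2)) = sqrt(13).
ϑ(G) ≈ 3.6055513.

sqrt(13)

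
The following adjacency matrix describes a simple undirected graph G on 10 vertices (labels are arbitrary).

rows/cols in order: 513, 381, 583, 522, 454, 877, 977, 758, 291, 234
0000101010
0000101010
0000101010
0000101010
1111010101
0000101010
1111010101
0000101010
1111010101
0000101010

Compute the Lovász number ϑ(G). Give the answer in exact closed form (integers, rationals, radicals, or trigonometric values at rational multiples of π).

N(977) = {513, 381, 583, 522, 877, 758, 234}, |N(977)| = 7.
deg(513) = 3; N(513) = {454, 977, 291}.
deg(291) = 7; N(291) = {513, 381, 583, 522, 877, 758, 234}.
Vertex 234 has 3 neighbors: 454, 977, 291.
K_{7,3} (perfect); ϑ(G) = α(G) = max{7,3} = 7.
= 7.0000000… (decimal).
Check 7 ≤ 7 ≤ 7: collapsed.

7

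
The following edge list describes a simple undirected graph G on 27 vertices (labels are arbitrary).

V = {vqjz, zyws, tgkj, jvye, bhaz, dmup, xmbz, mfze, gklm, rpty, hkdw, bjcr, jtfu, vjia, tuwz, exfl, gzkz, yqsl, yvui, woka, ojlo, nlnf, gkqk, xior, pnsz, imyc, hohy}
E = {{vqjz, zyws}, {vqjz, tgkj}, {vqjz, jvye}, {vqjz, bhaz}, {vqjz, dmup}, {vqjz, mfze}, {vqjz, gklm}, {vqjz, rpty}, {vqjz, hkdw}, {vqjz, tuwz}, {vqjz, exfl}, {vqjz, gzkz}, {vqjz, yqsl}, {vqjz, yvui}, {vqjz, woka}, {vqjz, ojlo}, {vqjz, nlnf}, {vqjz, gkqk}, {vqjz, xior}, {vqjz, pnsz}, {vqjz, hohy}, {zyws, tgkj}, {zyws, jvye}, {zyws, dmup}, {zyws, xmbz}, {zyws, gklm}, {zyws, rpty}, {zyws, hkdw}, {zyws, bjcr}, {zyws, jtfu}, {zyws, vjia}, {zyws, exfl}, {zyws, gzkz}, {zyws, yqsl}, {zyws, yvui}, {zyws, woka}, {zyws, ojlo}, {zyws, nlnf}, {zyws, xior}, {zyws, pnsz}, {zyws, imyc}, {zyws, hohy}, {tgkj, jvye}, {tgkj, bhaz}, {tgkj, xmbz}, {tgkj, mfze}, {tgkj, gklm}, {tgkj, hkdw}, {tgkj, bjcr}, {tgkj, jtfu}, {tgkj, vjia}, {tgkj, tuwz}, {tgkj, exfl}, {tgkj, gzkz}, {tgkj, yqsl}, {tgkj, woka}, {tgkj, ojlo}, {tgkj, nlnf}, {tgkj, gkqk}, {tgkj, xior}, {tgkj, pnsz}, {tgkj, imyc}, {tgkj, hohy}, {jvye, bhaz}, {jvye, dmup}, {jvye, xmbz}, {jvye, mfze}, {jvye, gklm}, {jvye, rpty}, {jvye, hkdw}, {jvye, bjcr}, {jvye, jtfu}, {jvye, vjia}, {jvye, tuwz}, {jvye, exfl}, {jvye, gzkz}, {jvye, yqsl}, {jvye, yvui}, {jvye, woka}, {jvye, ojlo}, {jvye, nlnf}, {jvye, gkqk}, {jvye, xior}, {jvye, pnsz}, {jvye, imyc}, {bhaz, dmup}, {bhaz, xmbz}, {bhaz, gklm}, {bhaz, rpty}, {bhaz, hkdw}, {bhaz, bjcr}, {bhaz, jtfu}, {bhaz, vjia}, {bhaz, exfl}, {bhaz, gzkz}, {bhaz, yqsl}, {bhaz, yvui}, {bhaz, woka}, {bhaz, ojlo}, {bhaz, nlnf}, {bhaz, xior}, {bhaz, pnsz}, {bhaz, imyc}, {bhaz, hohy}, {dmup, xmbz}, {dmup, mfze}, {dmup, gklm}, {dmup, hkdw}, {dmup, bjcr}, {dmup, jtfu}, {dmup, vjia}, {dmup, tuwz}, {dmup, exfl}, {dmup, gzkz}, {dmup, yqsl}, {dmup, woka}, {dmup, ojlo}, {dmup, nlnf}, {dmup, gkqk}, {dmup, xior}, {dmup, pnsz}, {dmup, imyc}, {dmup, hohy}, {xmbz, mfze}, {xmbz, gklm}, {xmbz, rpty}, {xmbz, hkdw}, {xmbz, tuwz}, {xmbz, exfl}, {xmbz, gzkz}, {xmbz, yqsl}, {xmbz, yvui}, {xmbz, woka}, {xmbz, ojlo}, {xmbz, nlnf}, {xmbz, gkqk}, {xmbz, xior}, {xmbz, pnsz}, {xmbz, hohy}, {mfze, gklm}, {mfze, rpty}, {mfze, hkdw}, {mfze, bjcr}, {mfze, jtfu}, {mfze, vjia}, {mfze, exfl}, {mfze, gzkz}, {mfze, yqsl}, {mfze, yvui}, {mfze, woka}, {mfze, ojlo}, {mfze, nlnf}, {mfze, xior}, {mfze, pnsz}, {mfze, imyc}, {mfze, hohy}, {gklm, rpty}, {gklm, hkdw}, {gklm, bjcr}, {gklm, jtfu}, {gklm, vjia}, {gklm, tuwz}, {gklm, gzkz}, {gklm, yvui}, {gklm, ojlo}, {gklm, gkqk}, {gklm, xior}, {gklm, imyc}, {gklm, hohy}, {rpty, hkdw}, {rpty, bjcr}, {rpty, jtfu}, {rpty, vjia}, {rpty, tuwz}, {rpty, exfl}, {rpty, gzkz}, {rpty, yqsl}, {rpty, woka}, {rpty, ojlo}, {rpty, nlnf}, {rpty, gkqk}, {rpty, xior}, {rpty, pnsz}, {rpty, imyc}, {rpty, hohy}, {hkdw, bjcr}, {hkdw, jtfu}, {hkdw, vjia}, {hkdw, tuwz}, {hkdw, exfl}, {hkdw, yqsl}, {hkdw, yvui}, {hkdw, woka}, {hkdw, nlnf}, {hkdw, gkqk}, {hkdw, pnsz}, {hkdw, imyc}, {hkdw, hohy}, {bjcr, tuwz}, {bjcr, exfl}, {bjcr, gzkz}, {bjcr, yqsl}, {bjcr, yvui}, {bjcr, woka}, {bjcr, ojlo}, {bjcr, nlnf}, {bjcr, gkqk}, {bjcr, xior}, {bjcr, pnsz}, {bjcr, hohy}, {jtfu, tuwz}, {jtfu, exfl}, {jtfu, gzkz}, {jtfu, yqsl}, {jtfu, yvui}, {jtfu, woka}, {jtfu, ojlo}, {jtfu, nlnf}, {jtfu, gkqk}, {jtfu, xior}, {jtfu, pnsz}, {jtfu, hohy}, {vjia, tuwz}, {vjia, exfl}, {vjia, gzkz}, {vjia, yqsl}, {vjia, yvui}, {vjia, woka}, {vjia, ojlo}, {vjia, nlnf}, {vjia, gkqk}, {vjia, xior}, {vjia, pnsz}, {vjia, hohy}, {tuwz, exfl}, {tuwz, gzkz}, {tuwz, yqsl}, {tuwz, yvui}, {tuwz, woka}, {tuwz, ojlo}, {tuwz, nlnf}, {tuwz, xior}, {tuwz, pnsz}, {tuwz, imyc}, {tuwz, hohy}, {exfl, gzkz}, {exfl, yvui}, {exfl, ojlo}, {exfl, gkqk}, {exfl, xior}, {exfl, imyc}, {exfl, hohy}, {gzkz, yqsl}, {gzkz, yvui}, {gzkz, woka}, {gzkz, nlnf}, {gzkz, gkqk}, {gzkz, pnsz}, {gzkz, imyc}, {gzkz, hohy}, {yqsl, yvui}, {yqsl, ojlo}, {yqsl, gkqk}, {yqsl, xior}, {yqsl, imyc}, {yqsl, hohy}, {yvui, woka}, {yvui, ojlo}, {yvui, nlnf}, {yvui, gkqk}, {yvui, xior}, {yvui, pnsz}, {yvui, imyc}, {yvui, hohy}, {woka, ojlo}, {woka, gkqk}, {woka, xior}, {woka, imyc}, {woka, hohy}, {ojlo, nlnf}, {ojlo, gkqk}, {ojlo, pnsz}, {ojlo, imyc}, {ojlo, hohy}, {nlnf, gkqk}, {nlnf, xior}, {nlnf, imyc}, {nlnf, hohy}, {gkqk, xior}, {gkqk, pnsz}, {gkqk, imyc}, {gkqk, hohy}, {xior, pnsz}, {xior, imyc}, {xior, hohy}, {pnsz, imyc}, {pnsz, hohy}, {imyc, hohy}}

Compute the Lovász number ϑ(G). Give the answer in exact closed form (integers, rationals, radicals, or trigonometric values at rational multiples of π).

6

deg(bjcr) = 21; N(bjcr) = {zyws, tgkj, jvye, bhaz, dmup, mfze, gklm, rpty, hkdw, tuwz, exfl, gzkz, yqsl, yvui, woka, ojlo, nlnf, gkqk, xior, pnsz, hohy}.
N(xmbz) = {zyws, tgkj, jvye, bhaz, dmup, mfze, gklm, rpty, hkdw, tuwz, exfl, gzkz, yqsl, yvui, woka, ojlo, nlnf, gkqk, xior, pnsz, hohy}, |N(xmbz)| = 21.
deg(exfl) = 21; N(exfl) = {vqjz, zyws, tgkj, jvye, bhaz, dmup, xmbz, mfze, rpty, hkdw, bjcr, jtfu, vjia, tuwz, gzkz, yvui, ojlo, gkqk, xior, imyc, hohy}.
N(yvui) = {vqjz, zyws, jvye, bhaz, xmbz, mfze, gklm, hkdw, bjcr, jtfu, vjia, tuwz, exfl, gzkz, yqsl, woka, ojlo, nlnf, gkqk, xior, pnsz, imyc, hohy}, |N(yvui)| = 23.
G = K_{6,6,5,4,4,2}: α = 6 = χ(Ḡ), so ϑ = 6.
= 6.000000000… (decimal).
α=6, χ(Ḡ)=6; ϑ=6 lies between (collapsed).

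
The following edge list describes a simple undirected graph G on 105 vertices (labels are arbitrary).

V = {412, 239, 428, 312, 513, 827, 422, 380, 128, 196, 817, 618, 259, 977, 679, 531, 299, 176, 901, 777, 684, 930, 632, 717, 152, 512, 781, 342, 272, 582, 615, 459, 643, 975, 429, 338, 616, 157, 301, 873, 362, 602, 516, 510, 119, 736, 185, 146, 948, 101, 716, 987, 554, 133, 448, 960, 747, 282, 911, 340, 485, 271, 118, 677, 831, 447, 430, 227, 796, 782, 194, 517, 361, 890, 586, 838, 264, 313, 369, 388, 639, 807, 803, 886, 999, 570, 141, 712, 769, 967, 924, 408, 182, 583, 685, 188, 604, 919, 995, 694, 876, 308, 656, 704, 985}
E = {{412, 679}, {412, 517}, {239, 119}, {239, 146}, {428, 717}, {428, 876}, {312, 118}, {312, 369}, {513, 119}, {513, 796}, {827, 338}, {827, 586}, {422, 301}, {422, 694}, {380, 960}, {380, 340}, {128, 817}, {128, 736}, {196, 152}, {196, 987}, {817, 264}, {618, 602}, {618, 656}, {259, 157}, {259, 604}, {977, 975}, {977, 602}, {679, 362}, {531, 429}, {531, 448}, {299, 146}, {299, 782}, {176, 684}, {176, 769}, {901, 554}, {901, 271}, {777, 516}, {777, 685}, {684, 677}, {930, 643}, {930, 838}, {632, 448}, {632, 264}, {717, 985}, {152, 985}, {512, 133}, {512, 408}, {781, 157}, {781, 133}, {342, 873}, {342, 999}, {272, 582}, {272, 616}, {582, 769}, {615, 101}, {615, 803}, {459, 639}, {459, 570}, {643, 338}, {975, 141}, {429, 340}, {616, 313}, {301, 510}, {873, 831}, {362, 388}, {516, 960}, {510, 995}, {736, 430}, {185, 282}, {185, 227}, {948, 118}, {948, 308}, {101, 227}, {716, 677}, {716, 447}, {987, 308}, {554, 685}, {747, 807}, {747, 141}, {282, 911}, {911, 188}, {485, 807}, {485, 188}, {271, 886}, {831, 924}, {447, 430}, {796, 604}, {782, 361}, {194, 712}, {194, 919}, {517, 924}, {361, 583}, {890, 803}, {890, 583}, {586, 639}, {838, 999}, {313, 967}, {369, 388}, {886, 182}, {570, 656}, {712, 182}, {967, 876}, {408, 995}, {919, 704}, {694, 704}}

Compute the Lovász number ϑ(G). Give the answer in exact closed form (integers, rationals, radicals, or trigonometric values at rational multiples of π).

105*cos(pi/105)/(cos(pi/105) + 1)

N(380) = {960, 340}, |N(380)| = 2.
deg(769) = 2; N(769) = {176, 582}.
Vertex 777 has 2 neighbors: 516, 685.
N(639) = {459, 586}, |N(639)| = 2.
Every vertex has degree 2 (N=105); the odd cycle C_{105}.
Distinct eigenvalues (to 3 d.p.): [2.0, 1.996, 1.986, 1.968, 1.943, 1.911, 1.872, 1.827, 1.775, 1.717, 1.652, 1.582, 1.506, 1.425, 1.338, 1.247, 1.151, 1.051, 0.948, 0.841, 0.731, 0.618, 0.503, 0.387, 0.268, 0.149, 0.03, -0.09, -0.209, -0.328, -0.445, -0.561, -0.675, -0.786, -0.895, -1.0, -1.102, -1.2, -1.293, -1.382, -1.466, -1.545, -1.618, -1.685, -1.747, -1.802, -1.851, -1.893, -1.928, -1.956, -1.978, -1.992, -1.999].
−105·(-2*cos(pi/105)) / ((2)−(-2*cos(pi/105))) = 105*cos(pi/105)/(cos(pi/105) + 1) = ϑ(G).
ϑ(G) ≈ 52.488249.
Check 52 ≤ 105*cos(pi/105)/(cos(pi/105) + 1) ≤ 53: both strict.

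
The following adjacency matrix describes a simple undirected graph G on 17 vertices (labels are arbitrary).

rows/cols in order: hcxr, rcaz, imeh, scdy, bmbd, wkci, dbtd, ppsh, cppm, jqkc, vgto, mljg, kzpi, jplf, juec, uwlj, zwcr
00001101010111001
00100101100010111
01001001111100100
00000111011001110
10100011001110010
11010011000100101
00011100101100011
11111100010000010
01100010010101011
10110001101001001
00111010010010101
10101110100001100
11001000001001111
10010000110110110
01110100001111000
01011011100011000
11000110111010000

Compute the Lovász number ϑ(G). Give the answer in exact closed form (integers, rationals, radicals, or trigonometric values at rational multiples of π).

N(wkci) = {hcxr, rcaz, scdy, dbtd, ppsh, mljg, juec, zwcr}, |N(wkci)| = 8.
deg(dbtd) = 8; N(dbtd) = {scdy, bmbd, wkci, cppm, vgto, mljg, uwlj, zwcr}.
Vertex rcaz has 8 neighbors: imeh, wkci, ppsh, cppm, kzpi, juec, uwlj, zwcr.
N(jqkc) = {hcxr, imeh, scdy, ppsh, cppm, vgto, jplf, zwcr}, |N(jqkc)| = 8.
Regular of degree 8 on 17 vertices: Paley(17): SR with (k,λ,μ)=(8,3,4).
The 3 distinct eigenvalues: [8.0, 1.5616, -2.5616].
λ_max=8, λ_min=-sqrt(17)/2 - 1/2; ϑ = −17·λ_min/(λ_max−λ_min) = sqrt(17).
≈ 4.1231056 (to 7 d.p.).

sqrt(17)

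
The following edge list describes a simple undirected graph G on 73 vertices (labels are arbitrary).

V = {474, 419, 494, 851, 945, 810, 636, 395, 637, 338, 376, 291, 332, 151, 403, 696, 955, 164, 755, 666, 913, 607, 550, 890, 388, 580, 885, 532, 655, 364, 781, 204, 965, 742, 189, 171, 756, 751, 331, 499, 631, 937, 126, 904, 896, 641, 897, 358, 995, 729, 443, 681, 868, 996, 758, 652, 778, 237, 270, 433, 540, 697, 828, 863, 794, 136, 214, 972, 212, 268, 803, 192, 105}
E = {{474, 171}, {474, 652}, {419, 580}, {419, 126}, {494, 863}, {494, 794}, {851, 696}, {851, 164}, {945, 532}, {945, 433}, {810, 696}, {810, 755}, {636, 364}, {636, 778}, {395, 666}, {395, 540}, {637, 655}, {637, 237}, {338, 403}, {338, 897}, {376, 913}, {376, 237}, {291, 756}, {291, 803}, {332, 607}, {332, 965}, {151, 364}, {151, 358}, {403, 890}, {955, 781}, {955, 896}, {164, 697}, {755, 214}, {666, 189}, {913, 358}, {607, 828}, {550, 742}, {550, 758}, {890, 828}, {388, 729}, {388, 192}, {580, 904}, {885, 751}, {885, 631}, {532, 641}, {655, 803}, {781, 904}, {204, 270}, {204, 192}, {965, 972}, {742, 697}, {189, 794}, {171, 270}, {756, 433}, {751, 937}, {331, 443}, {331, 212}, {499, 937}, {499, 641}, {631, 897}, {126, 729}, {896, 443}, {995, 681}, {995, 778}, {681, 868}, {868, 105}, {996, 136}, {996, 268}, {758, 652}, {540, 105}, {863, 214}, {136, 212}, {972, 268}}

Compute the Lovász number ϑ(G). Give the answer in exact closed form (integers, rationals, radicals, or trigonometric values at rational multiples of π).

73*cos(pi/73)/(cos(pi/73) + 1)

deg(996) = 2; N(996) = {136, 268}.
N(388) = {729, 192}, |N(388)| = 2.
deg(403) = 2; N(403) = {338, 890}.
Vertex 607 has 2 neighbors: 332, 828.
G on 73 vertices is 2-regular; a single 73-cycle (edge-transitive).
The 37 distinct eigenvalues: [2.0, 1.992596, 1.97044, 1.933696, 1.882635, 1.817635, 1.739179, 1.647846, 1.544313, 1.429347, 1.303798, 1.168596, 1.024743, 0.873302, 0.715396, 0.552194, 0.384903, 0.214763, 0.043032, -0.129017, -0.300111, -0.468983, -0.634383, -0.795086, -0.949902, -1.097686, -1.237343, -1.367839, -1.488208, -1.597559, -1.695082, -1.780055, -1.85185, -1.909934, -1.953877, -1.983355, -1.998148].
λ_max=2, λ_min=-2*cos(pi/73); ϑ = −73·λ_min/(λ_max−λ_min) = 73*cos(pi/73)/(cos(pi/73) + 1).
≈ 36.483094774 (to 9 d.p.).
Check 36 ≤ 73*cos(pi/73)/(cos(pi/73) + 1) ≤ 37: both strict.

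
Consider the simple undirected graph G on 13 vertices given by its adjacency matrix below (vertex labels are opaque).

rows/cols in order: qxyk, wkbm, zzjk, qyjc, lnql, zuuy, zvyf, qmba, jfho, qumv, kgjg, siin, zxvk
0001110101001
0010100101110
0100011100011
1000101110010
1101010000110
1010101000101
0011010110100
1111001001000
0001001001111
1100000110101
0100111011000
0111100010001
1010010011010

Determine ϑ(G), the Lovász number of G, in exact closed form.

deg(jfho) = 6; N(jfho) = {qyjc, zvyf, qumv, kgjg, siin, zxvk}.
Vertex zxvk has 6 neighbors: qxyk, zzjk, zuuy, jfho, qumv, siin.
N(siin) = {wkbm, zzjk, qyjc, lnql, jfho, zxvk}, |N(siin)| = 6.
Vertex lnql has 6 neighbors: qxyk, wkbm, qyjc, zuuy, kgjg, siin.
Every vertex has degree 6 (N=13); SR(13,6,2,3) — a Paley graph.
spec(A) ≈ [6.0, 1.302776, -2.302776] (distinct, 6 d.p.).
λ_max=6, λ_min=-sqrt(13)/2 - 1/2; ϑ = −13·λ_min/(λ_max−λ_min) = sqrt(13).
Numerically 3.60555128.

sqrt(13)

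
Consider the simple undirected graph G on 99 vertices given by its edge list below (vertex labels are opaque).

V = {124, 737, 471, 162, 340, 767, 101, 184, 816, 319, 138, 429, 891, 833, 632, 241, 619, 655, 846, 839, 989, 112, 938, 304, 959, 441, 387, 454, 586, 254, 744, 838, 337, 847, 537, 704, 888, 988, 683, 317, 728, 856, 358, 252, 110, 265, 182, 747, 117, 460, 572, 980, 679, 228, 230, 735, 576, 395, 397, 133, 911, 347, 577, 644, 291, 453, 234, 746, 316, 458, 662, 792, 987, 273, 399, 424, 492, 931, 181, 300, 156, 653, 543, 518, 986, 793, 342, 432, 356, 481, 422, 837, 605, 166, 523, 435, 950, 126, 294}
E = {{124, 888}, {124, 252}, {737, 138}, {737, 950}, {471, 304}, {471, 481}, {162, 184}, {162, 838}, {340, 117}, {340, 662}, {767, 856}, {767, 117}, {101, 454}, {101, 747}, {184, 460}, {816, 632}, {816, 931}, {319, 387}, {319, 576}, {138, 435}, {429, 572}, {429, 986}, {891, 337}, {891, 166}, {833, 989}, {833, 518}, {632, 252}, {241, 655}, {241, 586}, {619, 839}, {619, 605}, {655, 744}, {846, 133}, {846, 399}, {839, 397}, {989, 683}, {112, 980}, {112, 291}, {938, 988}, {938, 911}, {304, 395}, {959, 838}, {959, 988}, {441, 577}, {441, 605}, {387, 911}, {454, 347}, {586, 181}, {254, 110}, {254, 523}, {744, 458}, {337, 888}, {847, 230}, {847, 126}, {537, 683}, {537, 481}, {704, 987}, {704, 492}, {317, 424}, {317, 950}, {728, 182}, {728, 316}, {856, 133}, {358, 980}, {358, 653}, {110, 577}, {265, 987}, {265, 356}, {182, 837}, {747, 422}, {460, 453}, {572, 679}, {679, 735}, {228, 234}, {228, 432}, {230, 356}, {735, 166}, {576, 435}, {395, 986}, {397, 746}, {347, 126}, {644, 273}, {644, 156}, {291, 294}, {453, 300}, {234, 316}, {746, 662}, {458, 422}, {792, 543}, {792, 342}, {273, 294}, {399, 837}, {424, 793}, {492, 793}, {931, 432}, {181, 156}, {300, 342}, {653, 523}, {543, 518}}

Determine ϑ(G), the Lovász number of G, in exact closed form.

99*cos(pi/99)/(cos(pi/99) + 1)

deg(429) = 2; N(429) = {572, 986}.
deg(294) = 2; N(294) = {291, 273}.
deg(838) = 2; N(838) = {162, 959}.
N(481) = {471, 537}, |N(481)| = 2.
Every vertex has degree 2 (N=99); a single 99-cycle (edge-transitive).
The 50 distinct eigenvalues: [2.0, 1.996, 1.9839, 1.9639, 1.9359, 1.9001, 1.8567, 1.8059, 1.7477, 1.6825, 1.6105, 1.5321, 1.4475, 1.357, 1.2611, 1.1601, 1.0545, 0.9445, 0.8308, 0.7138, 0.5938, 0.4715, 0.3473, 0.2217, 0.0952, -0.0317, -0.1585, -0.2846, -0.4096, -0.5329, -0.6541, -0.7727, -0.8881, -1.0, -1.1078, -1.2112, -1.3097, -1.4029, -1.4905, -1.5721, -1.6474, -1.716, -1.7777, -1.8322, -1.8794, -1.919, -1.9509, -1.9749, -1.9909, -1.999].
Lovász: ϑ = −99(-2*cos(pi/99))/(2+-(-1)*2*cos(pi/99)) = 99*cos(pi/99)/(cos(pi/99) + 1).
ϑ(G) ≈ 49.4875.
α=49, χ(Ḡ)=50; ϑ=99*cos(pi/99)/(cos(pi/99) + 1) lies between (both strict).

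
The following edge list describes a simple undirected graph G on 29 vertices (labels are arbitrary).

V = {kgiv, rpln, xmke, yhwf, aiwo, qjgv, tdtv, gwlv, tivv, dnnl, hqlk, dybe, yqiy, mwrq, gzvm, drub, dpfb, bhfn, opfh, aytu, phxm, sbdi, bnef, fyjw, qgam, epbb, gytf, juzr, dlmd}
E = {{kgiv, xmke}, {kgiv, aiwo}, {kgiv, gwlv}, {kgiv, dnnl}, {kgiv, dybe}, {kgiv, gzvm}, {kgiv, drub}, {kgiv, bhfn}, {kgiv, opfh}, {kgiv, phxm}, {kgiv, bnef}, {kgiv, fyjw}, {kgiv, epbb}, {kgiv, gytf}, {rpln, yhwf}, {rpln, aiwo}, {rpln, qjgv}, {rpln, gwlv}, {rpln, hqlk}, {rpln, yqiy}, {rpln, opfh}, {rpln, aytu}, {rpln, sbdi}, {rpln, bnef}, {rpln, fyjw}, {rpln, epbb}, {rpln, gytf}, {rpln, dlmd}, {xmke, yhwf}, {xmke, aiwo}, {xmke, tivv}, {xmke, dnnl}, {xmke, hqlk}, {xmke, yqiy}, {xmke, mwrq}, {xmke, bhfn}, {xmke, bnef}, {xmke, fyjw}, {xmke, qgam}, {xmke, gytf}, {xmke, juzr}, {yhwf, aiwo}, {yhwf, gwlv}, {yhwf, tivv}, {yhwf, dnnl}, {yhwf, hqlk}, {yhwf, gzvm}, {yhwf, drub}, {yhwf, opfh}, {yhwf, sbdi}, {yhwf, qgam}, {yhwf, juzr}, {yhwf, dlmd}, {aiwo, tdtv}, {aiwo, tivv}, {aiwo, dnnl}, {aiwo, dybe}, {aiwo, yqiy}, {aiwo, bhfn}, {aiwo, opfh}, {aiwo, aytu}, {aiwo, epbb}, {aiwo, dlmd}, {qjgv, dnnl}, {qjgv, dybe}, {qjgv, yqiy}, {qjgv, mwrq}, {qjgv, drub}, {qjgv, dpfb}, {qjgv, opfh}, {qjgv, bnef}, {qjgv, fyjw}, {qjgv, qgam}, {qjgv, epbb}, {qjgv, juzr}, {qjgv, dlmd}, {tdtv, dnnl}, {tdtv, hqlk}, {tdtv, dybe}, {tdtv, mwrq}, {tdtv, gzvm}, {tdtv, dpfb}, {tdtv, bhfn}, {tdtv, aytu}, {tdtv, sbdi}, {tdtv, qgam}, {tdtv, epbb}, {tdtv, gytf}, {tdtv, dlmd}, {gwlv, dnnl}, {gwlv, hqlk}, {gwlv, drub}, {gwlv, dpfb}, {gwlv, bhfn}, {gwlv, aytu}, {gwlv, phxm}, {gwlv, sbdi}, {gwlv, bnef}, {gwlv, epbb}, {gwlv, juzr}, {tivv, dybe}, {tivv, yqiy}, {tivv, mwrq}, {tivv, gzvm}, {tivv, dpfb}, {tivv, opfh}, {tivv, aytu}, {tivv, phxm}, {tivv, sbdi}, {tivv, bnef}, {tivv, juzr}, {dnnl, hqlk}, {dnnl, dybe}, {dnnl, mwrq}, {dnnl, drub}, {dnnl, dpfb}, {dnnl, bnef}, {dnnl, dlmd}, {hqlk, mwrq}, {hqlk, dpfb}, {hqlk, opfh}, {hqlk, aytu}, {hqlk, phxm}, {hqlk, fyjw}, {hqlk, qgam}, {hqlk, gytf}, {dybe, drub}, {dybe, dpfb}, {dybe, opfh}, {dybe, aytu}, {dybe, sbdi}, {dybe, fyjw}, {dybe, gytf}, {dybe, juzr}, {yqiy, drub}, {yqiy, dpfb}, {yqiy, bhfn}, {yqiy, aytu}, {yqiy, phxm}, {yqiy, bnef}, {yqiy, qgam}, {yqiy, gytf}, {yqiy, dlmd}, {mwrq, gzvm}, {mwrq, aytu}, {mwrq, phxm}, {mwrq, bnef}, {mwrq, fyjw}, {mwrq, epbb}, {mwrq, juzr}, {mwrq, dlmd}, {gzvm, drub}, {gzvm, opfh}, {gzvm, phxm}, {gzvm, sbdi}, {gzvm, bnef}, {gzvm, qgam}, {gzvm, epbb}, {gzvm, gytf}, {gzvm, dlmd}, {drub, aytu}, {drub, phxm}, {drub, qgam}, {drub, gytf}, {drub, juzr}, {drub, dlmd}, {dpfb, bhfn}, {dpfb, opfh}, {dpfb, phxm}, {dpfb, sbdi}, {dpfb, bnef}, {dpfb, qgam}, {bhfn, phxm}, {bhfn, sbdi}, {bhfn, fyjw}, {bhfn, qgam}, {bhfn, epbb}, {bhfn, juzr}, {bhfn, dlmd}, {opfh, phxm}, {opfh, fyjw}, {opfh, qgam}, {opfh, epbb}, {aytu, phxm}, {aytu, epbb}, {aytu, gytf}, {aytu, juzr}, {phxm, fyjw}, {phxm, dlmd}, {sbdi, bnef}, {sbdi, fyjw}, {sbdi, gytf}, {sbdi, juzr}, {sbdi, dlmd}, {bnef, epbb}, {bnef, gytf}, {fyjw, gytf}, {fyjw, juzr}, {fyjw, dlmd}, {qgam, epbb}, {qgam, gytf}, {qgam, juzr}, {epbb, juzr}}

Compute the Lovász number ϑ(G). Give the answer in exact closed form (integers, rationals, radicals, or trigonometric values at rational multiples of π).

sqrt(29)

Vertex yhwf has 14 neighbors: rpln, xmke, aiwo, gwlv, tivv, dnnl, hqlk, gzvm, drub, opfh, sbdi, qgam, juzr, dlmd.
deg(dlmd) = 14; N(dlmd) = {rpln, yhwf, aiwo, qjgv, tdtv, dnnl, yqiy, mwrq, gzvm, drub, bhfn, phxm, sbdi, fyjw}.
Vertex aiwo has 14 neighbors: kgiv, rpln, xmke, yhwf, tdtv, tivv, dnnl, dybe, yqiy, bhfn, opfh, aytu, epbb, dlmd.
deg(tdtv) = 14; N(tdtv) = {aiwo, dnnl, hqlk, dybe, mwrq, gzvm, dpfb, bhfn, aytu, sbdi, qgam, epbb, gytf, dlmd}.
Every vertex has degree 14 (N=29); Paley(29): SR with (k,λ,μ)=(14,6,7).
The 3 distinct eigenvalues: [14.0, 2.192582, -3.192582].
With N=29: ϑ(G) = 29·(-(-sqrt(29)/2 - 1/2))/(14−(-sqrt(29)/2 - 1/2)) = sqrt(29).
Numerically 5.38516.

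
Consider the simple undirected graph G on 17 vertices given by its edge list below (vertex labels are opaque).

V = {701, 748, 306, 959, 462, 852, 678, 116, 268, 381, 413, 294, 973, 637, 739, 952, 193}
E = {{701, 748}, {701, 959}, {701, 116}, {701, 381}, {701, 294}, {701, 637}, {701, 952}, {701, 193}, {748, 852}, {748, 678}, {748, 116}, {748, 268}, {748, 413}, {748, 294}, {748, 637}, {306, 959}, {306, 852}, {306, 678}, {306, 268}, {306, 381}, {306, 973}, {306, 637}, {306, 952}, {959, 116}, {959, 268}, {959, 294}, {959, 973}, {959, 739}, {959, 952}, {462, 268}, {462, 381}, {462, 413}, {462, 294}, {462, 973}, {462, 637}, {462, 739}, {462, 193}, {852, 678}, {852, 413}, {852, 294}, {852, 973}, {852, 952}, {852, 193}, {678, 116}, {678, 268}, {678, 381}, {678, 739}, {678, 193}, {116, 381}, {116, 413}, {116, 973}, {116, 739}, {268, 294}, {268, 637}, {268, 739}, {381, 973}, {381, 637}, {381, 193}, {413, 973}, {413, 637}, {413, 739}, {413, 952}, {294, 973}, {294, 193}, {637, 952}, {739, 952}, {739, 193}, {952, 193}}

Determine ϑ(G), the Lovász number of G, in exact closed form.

sqrt(17)

N(306) = {959, 852, 678, 268, 381, 973, 637, 952}, |N(306)| = 8.
deg(952) = 8; N(952) = {701, 306, 959, 852, 413, 637, 739, 193}.
Vertex 748 has 8 neighbors: 701, 852, 678, 116, 268, 413, 294, 637.
deg(294) = 8; N(294) = {701, 748, 959, 462, 852, 268, 973, 193}.
Every vertex has degree 8 (N=17); SR(17,8,3,4) — a Paley graph.
A has 3 distinct eigenvalues ≈ [8.0, 1.56155, -2.56155].
λ_max=8, λ_min=-sqrt(17)/2 - 1/2; ϑ = −17·λ_min/(λ_max−λ_min) = sqrt(17).
= 4.123105626… (decimal).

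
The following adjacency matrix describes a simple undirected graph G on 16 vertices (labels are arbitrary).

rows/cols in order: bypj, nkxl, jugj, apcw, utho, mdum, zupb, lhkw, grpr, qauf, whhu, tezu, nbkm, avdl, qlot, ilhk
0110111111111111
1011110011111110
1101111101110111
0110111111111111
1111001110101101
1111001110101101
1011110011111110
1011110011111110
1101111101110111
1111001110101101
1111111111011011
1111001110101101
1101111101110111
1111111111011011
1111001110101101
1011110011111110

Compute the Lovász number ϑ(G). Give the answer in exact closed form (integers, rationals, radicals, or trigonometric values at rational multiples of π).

5

deg(lhkw) = 12; N(lhkw) = {bypj, jugj, apcw, utho, mdum, grpr, qauf, whhu, tezu, nbkm, avdl, qlot}.
Vertex qauf has 11 neighbors: bypj, nkxl, jugj, apcw, zupb, lhkw, grpr, whhu, nbkm, avdl, ilhk.
N(zupb) = {bypj, jugj, apcw, utho, mdum, grpr, qauf, whhu, tezu, nbkm, avdl, qlot}, |N(zupb)| = 12.
Vertex grpr has 13 neighbors: bypj, nkxl, apcw, utho, mdum, zupb, lhkw, qauf, whhu, tezu, avdl, qlot, ilhk.
Complete 5-partite, parts [5, 4, 3, 2, 2]: perfect, ϑ = α = 5.
≈ 5.0000 (to 4 d.p.).
Sandwich: α(G)=5 ≤ ϑ(G)=5 ≤ χ(Ḡ)=5 (collapsed).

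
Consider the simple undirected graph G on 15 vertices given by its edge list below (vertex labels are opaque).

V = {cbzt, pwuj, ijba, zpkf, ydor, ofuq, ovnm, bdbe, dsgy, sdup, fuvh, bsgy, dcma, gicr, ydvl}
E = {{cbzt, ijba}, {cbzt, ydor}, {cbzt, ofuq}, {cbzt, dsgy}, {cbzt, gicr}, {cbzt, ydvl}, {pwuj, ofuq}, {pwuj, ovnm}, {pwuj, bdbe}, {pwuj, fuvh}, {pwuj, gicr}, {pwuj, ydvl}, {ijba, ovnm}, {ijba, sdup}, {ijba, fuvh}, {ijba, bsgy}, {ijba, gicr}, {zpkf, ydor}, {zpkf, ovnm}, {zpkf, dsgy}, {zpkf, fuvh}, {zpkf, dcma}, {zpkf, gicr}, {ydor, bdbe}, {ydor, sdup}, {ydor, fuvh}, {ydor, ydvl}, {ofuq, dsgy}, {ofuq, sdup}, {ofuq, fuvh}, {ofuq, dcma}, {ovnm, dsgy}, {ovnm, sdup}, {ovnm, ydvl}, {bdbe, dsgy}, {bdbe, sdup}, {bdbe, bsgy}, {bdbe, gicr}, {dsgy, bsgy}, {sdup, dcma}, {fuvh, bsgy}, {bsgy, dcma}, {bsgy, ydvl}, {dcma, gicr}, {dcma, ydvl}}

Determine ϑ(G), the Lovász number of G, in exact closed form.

5

Vertex gicr has 6 neighbors: cbzt, pwuj, ijba, zpkf, bdbe, dcma.
deg(pwuj) = 6; N(pwuj) = {ofuq, ovnm, bdbe, fuvh, gicr, ydvl}.
deg(fuvh) = 6; N(fuvh) = {pwuj, ijba, zpkf, ydor, ofuq, bsgy}.
deg(ydor) = 6; N(ydor) = {cbzt, zpkf, bdbe, sdup, fuvh, ydvl}.
15-vertex 6-regular graph: this is K(6,2), the Kneser graph.
spec(A) ≈ [6.0, 1.0, -3.0] (distinct, 3 d.p.).
λ_max=6, λ_min=-3; ϑ = −15·λ_min/(λ_max−λ_min) = 5.
Numerically 5.000000.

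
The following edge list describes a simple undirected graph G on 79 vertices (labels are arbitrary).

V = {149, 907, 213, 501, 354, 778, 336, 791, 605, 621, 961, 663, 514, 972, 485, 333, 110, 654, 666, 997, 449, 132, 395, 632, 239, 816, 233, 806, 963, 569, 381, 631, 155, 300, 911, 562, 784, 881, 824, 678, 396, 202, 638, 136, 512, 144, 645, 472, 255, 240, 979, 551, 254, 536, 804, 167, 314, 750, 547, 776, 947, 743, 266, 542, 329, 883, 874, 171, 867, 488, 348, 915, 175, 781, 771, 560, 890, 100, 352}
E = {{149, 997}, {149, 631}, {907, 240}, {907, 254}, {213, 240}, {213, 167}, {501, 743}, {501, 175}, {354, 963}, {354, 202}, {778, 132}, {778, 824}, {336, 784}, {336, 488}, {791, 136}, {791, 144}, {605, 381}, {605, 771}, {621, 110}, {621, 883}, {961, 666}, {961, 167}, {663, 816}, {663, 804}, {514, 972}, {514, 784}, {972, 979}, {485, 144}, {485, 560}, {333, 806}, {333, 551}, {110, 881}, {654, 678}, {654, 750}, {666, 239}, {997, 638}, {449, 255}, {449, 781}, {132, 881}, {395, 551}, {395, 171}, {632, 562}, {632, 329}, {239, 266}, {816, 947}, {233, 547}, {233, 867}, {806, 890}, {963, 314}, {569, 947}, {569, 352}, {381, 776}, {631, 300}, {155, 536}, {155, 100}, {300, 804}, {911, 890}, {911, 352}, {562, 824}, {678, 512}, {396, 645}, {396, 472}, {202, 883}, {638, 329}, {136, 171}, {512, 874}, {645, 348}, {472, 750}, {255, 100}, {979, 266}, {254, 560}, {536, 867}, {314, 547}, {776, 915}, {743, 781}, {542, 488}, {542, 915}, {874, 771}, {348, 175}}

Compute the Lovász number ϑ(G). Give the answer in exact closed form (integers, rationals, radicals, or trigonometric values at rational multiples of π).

79*cos(pi/79)/(cos(pi/79) + 1)

deg(536) = 2; N(536) = {155, 867}.
Vertex 806 has 2 neighbors: 333, 890.
Vertex 621 has 2 neighbors: 110, 883.
deg(354) = 2; N(354) = {963, 202}.
deg(v) = 2 for all v (|V|=79); a single 79-cycle (edge-transitive).
Distinct eigenvalues (to 4 d.p.): [2.0, 1.9937, 1.9748, 1.9433, 1.8996, 1.8439, 1.7766, 1.698, 1.6086, 1.5091, 1.4001, 1.2822, 1.1562, 1.0229, 0.8831, 0.7377, 0.5877, 0.434, 0.2775, 0.1192, -0.0398, -0.1985, -0.356, -0.5112, -0.6632, -0.8111, -0.9537, -1.0904, -1.2202, -1.3422, -1.4558, -1.5601, -1.6546, -1.7386, -1.8117, -1.8733, -1.923, -1.9606, -1.9858, -1.9984].
ϑ = −N·λ_min/(λ_max−λ_min) = −79·(-2*cos(pi/79))/(2−(-2*cos(pi/79))) = 79*cos(pi/79)/(cos(pi/79) + 1).
ϑ(G) ≈ 39.48438.
39 ≤ 79*cos(pi/79)/(cos(pi/79) + 1) ≤ 40: both strict.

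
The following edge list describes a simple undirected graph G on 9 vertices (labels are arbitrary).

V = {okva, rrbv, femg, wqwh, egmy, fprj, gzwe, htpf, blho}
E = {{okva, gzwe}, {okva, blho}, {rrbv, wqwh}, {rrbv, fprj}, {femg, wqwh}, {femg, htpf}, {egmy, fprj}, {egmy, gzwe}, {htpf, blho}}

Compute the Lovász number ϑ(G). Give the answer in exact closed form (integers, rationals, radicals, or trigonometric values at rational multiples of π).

Vertex blho has 2 neighbors: okva, htpf.
N(okva) = {gzwe, blho}, |N(okva)| = 2.
deg(egmy) = 2; N(egmy) = {fprj, gzwe}.
N(gzwe) = {okva, egmy}, |N(gzwe)| = 2.
G on 9 vertices is 2-regular; a single 9-cycle (edge-transitive).
A has 5 distinct eigenvalues ≈ [2.0, 1.532, 0.347, -1.0, -1.879].
λ_max=2, λ_min=-2*cos(pi/9); ϑ = −9·λ_min/(λ_max−λ_min) = 9*cos(pi/9)/(cos(pi/9) + 1).
≈ 4.3601 (to 4 d.p.).
α=4, χ(Ḡ)=5; ϑ=9*cos(pi/9)/(cos(pi/9) + 1) lies between (both strict).

9*cos(pi/9)/(cos(pi/9) + 1)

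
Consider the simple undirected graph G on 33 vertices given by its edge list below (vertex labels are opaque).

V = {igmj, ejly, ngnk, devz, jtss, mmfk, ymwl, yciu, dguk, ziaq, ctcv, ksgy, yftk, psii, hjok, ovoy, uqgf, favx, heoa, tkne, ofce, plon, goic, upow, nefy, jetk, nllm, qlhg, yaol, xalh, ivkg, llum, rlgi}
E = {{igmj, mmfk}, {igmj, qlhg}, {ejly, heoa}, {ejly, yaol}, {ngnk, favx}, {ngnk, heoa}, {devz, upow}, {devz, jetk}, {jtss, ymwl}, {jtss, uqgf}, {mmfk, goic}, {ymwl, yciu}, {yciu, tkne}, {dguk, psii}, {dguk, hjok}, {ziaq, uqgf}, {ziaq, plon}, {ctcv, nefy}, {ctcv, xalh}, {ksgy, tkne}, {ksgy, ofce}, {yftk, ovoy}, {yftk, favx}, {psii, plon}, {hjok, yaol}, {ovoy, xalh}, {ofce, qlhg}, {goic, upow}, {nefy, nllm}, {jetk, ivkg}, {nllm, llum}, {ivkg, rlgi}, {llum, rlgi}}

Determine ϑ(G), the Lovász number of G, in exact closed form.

33*cos(pi/33)/(cos(pi/33) + 1)

N(ivkg) = {jetk, rlgi}, |N(ivkg)| = 2.
Vertex psii has 2 neighbors: dguk, plon.
deg(favx) = 2; N(favx) = {ngnk, yftk}.
deg(igmj) = 2; N(igmj) = {mmfk, qlhg}.
33-vertex 2-regular graph: connected 2-regular on 33 ⇒ C_{33}.
Distinct eigenvalues (to 6 d.p.): [2.0, 1.963857, 1.856736, 1.682507, 1.447468, 1.160114, 0.83083, 0.471518, 0.095164, -0.28463, -0.654136, -1.0, -1.309721, -1.572106, -1.777671, -1.918986, -1.990944].
ϑ = −N·λ_min/(λ_max−λ_min) = −33·(-2*cos(pi/33))/(2−(-2*cos(pi/33))) = 33*cos(pi/33)/(cos(pi/33) + 1).
= 16.4625586… (decimal).
α=16, χ(Ḡ)=17; ϑ=33*cos(pi/33)/(cos(pi/33) + 1) lies between (both strict).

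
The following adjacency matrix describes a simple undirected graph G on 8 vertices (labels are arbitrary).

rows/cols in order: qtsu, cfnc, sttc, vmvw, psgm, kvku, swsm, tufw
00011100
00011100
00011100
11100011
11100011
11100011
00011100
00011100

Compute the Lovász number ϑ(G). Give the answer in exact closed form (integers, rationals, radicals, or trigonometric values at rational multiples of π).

5

N(qtsu) = {vmvw, psgm, kvku}, |N(qtsu)| = 3.
N(vmvw) = {qtsu, cfnc, sttc, swsm, tufw}, |N(vmvw)| = 5.
Vertex sttc has 3 neighbors: vmvw, psgm, kvku.
Vertex psgm has 5 neighbors: qtsu, cfnc, sttc, swsm, tufw.
Complete 2-partite, parts [5, 3]: perfect, ϑ = α = 5.
ϑ(G) ≈ 5.00000.
5 ≤ 5 ≤ 5: collapsed.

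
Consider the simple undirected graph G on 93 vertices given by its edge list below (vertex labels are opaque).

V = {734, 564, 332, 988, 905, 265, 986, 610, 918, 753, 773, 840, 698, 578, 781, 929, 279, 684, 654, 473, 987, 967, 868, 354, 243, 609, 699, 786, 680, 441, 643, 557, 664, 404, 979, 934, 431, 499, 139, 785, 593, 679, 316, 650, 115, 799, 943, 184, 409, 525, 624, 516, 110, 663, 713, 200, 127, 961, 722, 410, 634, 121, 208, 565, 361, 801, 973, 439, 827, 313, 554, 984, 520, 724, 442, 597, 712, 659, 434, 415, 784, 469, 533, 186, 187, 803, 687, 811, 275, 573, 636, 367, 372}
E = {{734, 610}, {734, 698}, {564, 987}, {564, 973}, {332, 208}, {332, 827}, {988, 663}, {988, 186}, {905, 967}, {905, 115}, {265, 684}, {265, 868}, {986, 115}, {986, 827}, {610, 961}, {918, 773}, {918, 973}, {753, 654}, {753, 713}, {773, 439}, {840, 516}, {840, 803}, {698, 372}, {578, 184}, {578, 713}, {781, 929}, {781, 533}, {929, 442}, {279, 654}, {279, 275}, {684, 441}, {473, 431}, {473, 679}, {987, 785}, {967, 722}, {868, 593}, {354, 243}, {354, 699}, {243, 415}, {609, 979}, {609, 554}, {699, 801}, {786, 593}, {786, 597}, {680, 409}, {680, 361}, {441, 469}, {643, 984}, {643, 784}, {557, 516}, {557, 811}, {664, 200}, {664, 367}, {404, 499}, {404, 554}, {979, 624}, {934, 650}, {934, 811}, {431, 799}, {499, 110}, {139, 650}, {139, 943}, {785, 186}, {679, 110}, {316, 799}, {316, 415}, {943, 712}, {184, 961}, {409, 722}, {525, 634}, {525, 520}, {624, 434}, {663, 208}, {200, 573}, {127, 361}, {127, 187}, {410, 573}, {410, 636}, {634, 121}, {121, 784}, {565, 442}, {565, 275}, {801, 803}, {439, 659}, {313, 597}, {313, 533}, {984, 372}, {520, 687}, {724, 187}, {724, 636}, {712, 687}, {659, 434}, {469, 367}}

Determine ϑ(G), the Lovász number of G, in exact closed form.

deg(785) = 2; N(785) = {987, 186}.
deg(243) = 2; N(243) = {354, 415}.
deg(609) = 2; N(609) = {979, 554}.
deg(967) = 2; N(967) = {905, 722}.
G on 93 vertices is 2-regular; connected 2-regular on 93 ⇒ C_{93}.
spec(A) ≈ [2.0, 1.995437, 1.98177, 1.95906, 1.927411, 1.886968, 1.837916, 1.780477, 1.714914, 1.641527, 1.56065, 1.472651, 1.377934, 1.276929, 1.170098, 1.057928, 0.940931, 0.819641, 0.694611, 0.566411, 0.435627, 0.302856, 0.168702, 0.033779, -0.101298, -0.235913, -0.369452, -0.501305, -0.630871, -0.757558, -0.880788, -1.0, -1.114649, -1.224212, -1.328189, -1.426106, -1.517516, -1.602002, -1.679179, -1.748693, -1.810229, -1.863505, -1.908279, -1.944345, -1.97154, -1.989739, -1.998859] (distinct, 6 d.p.).
Lovász: ϑ = −93(-2*cos(pi/93))/(2+-(-1)*2*cos(pi/93)) = 93*cos(pi/93)/(cos(pi/93) + 1).
= 46.486732… (decimal).
46 ≤ 93*cos(pi/93)/(cos(pi/93) + 1) ≤ 47: both strict.

93*cos(pi/93)/(cos(pi/93) + 1)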